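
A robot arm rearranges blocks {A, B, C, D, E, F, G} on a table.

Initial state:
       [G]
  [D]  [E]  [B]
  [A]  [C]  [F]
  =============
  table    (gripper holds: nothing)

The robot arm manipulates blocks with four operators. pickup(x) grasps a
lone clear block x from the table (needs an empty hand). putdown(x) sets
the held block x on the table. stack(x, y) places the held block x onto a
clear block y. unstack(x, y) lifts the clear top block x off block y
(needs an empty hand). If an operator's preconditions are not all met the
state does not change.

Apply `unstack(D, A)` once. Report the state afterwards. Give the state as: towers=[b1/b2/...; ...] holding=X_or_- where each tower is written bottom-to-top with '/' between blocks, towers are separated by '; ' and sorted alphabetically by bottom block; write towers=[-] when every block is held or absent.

before: towers=[A/D; C/E/G; F/B] holding=-
pre[unstack(D, A)]: on(D,A) ok, clear(D) ok, handempty ok
all met → apply unstack(D, A)
after:  towers=[A; C/E/G; F/B] holding=D

towers=[A; C/E/G; F/B] holding=D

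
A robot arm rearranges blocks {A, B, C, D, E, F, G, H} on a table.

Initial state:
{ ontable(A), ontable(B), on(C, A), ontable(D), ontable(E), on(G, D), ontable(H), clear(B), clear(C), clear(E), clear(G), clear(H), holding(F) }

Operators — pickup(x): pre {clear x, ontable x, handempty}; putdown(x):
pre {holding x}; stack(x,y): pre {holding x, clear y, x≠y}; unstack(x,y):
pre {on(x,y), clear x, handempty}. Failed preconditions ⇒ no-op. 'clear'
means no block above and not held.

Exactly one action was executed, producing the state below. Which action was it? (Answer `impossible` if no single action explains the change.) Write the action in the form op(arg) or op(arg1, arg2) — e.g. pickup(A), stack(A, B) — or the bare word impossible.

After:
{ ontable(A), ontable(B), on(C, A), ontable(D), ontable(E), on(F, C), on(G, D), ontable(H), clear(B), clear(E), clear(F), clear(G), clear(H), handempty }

target: towers=[A/C/F; B; D/G; E; H] holding=-
        putdown(F) → towers=[A/C; B; D/G; E; F; H] holding=-
       stack(F, G) → towers=[A/C; B; D/G/F; E; H] holding=-
       stack(F, E) → towers=[A/C; B; D/G; E/F; H] holding=-
       stack(F, H) → towers=[A/C; B; D/G; E; H/F] holding=-
       stack(F, B) → towers=[A/C; B/F; D/G; E; H] holding=-
       stack(F, C) → towers=[A/C/F; B; D/G; E; H] holding=-  ← match

stack(F, C)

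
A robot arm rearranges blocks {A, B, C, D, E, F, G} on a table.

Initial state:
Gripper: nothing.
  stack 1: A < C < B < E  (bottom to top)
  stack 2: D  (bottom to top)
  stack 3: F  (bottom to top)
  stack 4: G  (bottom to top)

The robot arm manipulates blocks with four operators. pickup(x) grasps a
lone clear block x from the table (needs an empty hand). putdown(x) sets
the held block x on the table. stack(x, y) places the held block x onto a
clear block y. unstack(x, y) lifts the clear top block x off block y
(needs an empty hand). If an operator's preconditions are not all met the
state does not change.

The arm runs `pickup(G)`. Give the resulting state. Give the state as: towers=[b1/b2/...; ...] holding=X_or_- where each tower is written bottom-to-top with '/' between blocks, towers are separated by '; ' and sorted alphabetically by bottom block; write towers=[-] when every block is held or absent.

towers=[A/C/B/E; D; F] holding=G

before: towers=[A/C/B/E; D; F; G] holding=-
pre[pickup(G)]: clear(G) ok, ontable(G) ok, handempty ok
all met → apply pickup(G)
after:  towers=[A/C/B/E; D; F] holding=G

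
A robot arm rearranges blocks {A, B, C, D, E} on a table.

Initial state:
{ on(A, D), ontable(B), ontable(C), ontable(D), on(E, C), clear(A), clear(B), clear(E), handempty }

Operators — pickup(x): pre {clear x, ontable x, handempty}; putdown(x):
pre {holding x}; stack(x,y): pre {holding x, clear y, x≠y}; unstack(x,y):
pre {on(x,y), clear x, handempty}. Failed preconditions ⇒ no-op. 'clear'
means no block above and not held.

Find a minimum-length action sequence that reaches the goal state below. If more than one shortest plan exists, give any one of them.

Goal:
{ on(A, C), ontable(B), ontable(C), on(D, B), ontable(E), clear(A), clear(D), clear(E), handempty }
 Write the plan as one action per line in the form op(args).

step 1 (unstack(E, C)): towers=[B; C; D/A] holding=E
step 2 (putdown(E)): towers=[B; C; D/A; E] holding=-
step 3 (unstack(A, D)): towers=[B; C; D; E] holding=A
step 4 (stack(A, C)): towers=[B; C/A; D; E] holding=-
step 5 (pickup(D)): towers=[B; C/A; E] holding=D
step 6 (stack(D, B)): towers=[B/D; C/A; E] holding=-
goal check: towers=[B/D; C/A; E] holding=- — reached (length 6, optimal by BFS)

unstack(E, C)
putdown(E)
unstack(A, D)
stack(A, C)
pickup(D)
stack(D, B)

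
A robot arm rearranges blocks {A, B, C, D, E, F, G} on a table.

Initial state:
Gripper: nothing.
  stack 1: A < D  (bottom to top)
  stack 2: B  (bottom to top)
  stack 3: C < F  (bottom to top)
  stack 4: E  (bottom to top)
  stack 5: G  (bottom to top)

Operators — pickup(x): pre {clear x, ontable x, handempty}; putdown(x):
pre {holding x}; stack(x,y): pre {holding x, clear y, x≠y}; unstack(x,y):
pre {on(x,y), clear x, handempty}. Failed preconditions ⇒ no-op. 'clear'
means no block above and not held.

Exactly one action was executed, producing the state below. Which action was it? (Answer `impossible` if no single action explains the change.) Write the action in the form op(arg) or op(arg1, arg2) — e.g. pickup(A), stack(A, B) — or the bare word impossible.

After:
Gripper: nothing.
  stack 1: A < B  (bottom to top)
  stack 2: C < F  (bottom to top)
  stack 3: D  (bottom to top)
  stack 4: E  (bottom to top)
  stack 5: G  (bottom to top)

target: towers=[A/B; C/F; D; E; G] holding=-
         pickup(B) → towers=[A/D; C/F; E; G] holding=B
     unstack(F, C) → towers=[A/D; B; C; E; G] holding=F
         pickup(G) → towers=[A/D; B; C/F; E] holding=G
     unstack(D, A) → towers=[A; B; C/F; E; G] holding=D
         pickup(E) → towers=[A/D; B; C/F; G] holding=E
none of the 5 applicable actions match → impossible

impossible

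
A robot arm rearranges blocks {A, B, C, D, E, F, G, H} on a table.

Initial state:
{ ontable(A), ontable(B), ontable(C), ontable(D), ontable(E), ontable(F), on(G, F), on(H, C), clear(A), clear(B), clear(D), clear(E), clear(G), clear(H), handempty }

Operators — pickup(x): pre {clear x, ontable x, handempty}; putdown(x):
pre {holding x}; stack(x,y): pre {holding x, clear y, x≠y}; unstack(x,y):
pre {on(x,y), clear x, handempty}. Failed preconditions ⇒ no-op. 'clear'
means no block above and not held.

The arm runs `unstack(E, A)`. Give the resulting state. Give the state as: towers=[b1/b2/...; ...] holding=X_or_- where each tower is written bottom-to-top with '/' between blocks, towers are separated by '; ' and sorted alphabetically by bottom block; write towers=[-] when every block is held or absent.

towers=[A; B; C/H; D; E; F/G] holding=-

before: towers=[A; B; C/H; D; E; F/G] holding=-
pre[unstack(E, A)]: on(E,A) fail, clear(E) ok, handempty ok
on(E,A) unmet → unstack(E, A) is a no-op
after:  towers=[A; B; C/H; D; E; F/G] holding=-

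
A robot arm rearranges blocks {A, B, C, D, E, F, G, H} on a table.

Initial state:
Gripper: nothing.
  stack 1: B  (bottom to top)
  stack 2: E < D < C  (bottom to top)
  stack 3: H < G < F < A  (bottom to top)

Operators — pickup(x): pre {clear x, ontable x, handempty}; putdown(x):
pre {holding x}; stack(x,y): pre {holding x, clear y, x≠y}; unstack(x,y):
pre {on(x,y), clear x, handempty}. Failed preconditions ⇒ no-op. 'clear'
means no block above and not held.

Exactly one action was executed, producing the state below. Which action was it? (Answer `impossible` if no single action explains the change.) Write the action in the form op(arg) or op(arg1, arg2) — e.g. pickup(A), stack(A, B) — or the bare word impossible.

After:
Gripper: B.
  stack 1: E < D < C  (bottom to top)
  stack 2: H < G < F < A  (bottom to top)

target: towers=[E/D/C; H/G/F/A] holding=B
     unstack(A, F) → towers=[B; E/D/C; H/G/F] holding=A
         pickup(B) → towers=[E/D/C; H/G/F/A] holding=B  ← match
     unstack(C, D) → towers=[B; E/D; H/G/F/A] holding=C

pickup(B)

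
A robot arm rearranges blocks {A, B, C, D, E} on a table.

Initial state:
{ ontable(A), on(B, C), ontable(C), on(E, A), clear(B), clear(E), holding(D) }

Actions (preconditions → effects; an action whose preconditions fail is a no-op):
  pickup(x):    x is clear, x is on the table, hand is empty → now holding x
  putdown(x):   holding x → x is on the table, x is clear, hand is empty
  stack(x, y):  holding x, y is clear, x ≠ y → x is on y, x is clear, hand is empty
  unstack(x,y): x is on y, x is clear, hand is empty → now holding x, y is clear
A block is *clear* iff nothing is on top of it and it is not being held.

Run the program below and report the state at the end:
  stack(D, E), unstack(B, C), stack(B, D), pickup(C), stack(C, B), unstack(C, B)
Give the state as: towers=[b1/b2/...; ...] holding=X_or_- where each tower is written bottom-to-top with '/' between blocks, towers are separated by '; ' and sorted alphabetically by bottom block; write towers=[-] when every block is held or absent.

step 1 (stack(D, E)): towers=[A/E/D; C/B] holding=-
step 2 (unstack(B, C)): towers=[A/E/D; C] holding=B
step 3 (stack(B, D)): towers=[A/E/D/B; C] holding=-
step 4 (pickup(C)): towers=[A/E/D/B] holding=C
step 5 (stack(C, B)): towers=[A/E/D/B/C] holding=-
step 6 (unstack(C, B)): towers=[A/E/D/B] holding=C

towers=[A/E/D/B] holding=C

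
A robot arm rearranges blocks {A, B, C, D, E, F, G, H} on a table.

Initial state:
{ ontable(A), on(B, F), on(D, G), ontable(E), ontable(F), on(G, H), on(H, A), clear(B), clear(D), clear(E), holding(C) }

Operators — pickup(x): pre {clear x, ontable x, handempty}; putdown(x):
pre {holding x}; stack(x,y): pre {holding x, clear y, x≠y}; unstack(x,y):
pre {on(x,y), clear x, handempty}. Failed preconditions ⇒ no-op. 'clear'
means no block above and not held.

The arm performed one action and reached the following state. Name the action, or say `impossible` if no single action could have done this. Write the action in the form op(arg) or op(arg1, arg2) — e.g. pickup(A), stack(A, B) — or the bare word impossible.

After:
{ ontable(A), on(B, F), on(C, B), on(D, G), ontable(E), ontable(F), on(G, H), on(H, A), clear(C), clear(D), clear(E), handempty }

target: towers=[A/H/G/D; E; F/B/C] holding=-
        putdown(C) → towers=[A/H/G/D; C; E; F/B] holding=-
       stack(C, E) → towers=[A/H/G/D; E/C; F/B] holding=-
       stack(C, B) → towers=[A/H/G/D; E; F/B/C] holding=-  ← match
       stack(C, D) → towers=[A/H/G/D/C; E; F/B] holding=-

stack(C, B)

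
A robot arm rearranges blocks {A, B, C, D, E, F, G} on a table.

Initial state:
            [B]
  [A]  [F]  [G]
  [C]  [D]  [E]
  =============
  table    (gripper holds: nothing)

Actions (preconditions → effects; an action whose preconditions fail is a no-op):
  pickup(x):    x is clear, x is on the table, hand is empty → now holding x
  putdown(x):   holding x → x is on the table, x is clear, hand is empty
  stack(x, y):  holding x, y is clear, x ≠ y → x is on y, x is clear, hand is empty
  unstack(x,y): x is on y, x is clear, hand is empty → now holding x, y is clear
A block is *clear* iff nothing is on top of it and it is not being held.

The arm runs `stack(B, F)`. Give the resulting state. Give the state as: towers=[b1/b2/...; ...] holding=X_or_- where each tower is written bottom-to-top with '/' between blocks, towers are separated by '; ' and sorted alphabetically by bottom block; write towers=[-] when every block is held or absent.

before: towers=[C/A; D/F; E/G/B] holding=-
pre[stack(B, F)]: holding(B) fail, clear(F) ok, B≠F ok
holding(B) unmet → stack(B, F) is a no-op
after:  towers=[C/A; D/F; E/G/B] holding=-

towers=[C/A; D/F; E/G/B] holding=-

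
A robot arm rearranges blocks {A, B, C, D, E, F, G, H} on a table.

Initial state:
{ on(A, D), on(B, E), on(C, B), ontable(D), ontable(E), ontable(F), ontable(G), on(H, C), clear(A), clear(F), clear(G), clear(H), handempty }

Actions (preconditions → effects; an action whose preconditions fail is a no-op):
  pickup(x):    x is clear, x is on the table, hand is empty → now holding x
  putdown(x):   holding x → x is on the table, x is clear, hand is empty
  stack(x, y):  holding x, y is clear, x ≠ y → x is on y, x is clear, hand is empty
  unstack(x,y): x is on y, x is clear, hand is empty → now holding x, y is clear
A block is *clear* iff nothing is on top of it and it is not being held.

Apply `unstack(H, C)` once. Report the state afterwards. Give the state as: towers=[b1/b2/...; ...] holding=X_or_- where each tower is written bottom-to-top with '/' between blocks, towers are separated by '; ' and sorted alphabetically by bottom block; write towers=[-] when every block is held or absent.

towers=[D/A; E/B/C; F; G] holding=H

before: towers=[D/A; E/B/C/H; F; G] holding=-
pre[unstack(H, C)]: on(H,C) ✓, clear(H) ✓, handempty ✓
all met → apply unstack(H, C)
after:  towers=[D/A; E/B/C; F; G] holding=H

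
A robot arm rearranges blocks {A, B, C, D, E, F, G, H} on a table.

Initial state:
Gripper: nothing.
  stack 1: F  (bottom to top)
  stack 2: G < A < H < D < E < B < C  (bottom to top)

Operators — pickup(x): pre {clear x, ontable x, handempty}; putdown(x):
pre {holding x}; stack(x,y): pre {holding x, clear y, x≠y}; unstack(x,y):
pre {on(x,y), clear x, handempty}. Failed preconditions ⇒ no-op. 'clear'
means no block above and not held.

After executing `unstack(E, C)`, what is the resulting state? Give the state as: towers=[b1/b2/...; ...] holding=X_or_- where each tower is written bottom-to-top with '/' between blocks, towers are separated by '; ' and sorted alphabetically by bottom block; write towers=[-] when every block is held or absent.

before: towers=[F; G/A/H/D/E/B/C] holding=-
pre[unstack(E, C)]: on(E,C) fail, clear(E) fail, handempty ok
on(E,C), clear(E) unmet → unstack(E, C) is a no-op
after:  towers=[F; G/A/H/D/E/B/C] holding=-

towers=[F; G/A/H/D/E/B/C] holding=-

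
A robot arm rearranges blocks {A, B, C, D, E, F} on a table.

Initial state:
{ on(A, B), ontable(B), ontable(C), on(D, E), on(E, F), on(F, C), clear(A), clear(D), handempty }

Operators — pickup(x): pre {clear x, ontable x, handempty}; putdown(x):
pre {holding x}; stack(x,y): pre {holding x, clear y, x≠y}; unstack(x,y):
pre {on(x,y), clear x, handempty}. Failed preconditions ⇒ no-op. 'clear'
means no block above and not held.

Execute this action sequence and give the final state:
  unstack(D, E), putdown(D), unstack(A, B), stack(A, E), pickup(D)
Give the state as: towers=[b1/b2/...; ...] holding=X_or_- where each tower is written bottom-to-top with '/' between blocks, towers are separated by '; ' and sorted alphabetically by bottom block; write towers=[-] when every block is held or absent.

step 1 (unstack(D, E)): towers=[B/A; C/F/E] holding=D
step 2 (putdown(D)): towers=[B/A; C/F/E; D] holding=-
step 3 (unstack(A, B)): towers=[B; C/F/E; D] holding=A
step 4 (stack(A, E)): towers=[B; C/F/E/A; D] holding=-
step 5 (pickup(D)): towers=[B; C/F/E/A] holding=D

towers=[B; C/F/E/A] holding=D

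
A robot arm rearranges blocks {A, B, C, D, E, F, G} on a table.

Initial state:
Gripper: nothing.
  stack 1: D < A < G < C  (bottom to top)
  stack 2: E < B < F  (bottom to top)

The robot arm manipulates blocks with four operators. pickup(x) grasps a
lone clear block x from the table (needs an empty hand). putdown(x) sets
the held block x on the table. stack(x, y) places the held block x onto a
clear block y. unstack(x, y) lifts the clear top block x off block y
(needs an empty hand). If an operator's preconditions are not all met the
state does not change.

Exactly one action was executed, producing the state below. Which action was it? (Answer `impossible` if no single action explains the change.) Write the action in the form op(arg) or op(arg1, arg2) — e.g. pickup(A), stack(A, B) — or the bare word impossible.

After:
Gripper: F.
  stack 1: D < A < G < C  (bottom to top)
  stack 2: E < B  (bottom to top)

target: towers=[D/A/G/C; E/B] holding=F
     unstack(F, B) → towers=[D/A/G/C; E/B] holding=F  ← match
     unstack(C, G) → towers=[D/A/G; E/B/F] holding=C

unstack(F, B)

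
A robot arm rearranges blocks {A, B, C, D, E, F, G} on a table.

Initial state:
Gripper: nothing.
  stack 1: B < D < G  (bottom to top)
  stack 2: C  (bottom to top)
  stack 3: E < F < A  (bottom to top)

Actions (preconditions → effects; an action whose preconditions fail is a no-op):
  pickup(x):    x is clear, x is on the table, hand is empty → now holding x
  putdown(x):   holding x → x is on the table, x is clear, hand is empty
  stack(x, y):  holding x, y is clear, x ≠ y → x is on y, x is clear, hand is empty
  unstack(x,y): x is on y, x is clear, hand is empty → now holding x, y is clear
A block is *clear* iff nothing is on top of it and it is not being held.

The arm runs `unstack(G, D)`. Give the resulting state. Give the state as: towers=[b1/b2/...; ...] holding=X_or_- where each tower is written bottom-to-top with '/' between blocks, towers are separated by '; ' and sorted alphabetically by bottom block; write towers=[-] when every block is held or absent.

before: towers=[B/D/G; C; E/F/A] holding=-
pre[unstack(G, D)]: on(G,D) yes, clear(G) yes, handempty yes
all met → apply unstack(G, D)
after:  towers=[B/D; C; E/F/A] holding=G

towers=[B/D; C; E/F/A] holding=G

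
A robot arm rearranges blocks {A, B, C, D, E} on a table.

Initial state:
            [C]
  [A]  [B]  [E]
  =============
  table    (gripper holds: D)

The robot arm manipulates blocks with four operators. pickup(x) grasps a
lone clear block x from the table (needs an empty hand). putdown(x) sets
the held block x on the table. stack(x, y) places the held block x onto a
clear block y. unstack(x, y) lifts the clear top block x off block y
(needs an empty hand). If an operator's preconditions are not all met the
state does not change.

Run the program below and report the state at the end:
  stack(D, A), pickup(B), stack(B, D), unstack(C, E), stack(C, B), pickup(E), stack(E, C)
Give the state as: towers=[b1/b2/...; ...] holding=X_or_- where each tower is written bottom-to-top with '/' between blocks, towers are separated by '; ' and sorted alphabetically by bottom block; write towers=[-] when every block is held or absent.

step 1 (stack(D, A)): towers=[A/D; B; E/C] holding=-
step 2 (pickup(B)): towers=[A/D; E/C] holding=B
step 3 (stack(B, D)): towers=[A/D/B; E/C] holding=-
step 4 (unstack(C, E)): towers=[A/D/B; E] holding=C
step 5 (stack(C, B)): towers=[A/D/B/C; E] holding=-
step 6 (pickup(E)): towers=[A/D/B/C] holding=E
step 7 (stack(E, C)): towers=[A/D/B/C/E] holding=-

towers=[A/D/B/C/E] holding=-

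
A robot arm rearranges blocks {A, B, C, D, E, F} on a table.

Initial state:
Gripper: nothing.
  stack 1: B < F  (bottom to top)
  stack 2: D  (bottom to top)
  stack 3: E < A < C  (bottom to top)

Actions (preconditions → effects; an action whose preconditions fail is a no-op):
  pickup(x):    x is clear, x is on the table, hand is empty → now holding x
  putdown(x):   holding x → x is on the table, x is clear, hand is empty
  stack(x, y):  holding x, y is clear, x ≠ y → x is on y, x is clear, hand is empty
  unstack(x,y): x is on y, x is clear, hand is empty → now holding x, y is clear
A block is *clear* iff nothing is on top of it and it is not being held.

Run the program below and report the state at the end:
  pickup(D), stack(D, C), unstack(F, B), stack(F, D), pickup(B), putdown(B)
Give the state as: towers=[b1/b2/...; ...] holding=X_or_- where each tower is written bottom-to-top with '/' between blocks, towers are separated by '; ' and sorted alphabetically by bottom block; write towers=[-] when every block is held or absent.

step 1 (pickup(D)): towers=[B/F; E/A/C] holding=D
step 2 (stack(D, C)): towers=[B/F; E/A/C/D] holding=-
step 3 (unstack(F, B)): towers=[B; E/A/C/D] holding=F
step 4 (stack(F, D)): towers=[B; E/A/C/D/F] holding=-
step 5 (pickup(B)): towers=[E/A/C/D/F] holding=B
step 6 (putdown(B)): towers=[B; E/A/C/D/F] holding=-

towers=[B; E/A/C/D/F] holding=-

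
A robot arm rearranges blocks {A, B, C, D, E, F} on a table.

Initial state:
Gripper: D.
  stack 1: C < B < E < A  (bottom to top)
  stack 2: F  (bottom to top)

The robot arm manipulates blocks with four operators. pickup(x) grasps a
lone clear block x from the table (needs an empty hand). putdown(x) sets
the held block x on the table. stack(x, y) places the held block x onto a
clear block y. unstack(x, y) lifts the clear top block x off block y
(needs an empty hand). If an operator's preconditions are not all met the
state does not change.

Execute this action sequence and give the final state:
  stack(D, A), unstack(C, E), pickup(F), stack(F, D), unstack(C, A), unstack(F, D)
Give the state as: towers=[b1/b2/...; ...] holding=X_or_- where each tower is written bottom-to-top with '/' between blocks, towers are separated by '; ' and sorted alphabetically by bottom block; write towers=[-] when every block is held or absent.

step 1 (stack(D, A)): towers=[C/B/E/A/D; F] holding=-
step 2 (unstack(C, E)) [no-op]: towers=[C/B/E/A/D; F] holding=-
step 3 (pickup(F)): towers=[C/B/E/A/D] holding=F
step 4 (stack(F, D)): towers=[C/B/E/A/D/F] holding=-
step 5 (unstack(C, A)) [no-op]: towers=[C/B/E/A/D/F] holding=-
step 6 (unstack(F, D)): towers=[C/B/E/A/D] holding=F

towers=[C/B/E/A/D] holding=F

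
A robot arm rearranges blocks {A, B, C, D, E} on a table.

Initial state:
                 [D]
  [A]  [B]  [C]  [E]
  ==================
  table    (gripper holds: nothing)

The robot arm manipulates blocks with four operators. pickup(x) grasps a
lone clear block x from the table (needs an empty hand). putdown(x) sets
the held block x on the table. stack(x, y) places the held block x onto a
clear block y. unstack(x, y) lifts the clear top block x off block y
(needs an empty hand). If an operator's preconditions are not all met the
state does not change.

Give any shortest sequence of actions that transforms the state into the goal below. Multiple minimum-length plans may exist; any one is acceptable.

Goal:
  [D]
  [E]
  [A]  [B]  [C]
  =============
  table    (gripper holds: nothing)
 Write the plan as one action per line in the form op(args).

unstack(D, E)
putdown(D)
pickup(E)
stack(E, A)
pickup(D)
stack(D, E)

step 1 (unstack(D, E)): towers=[A; B; C; E] holding=D
step 2 (putdown(D)): towers=[A; B; C; D; E] holding=-
step 3 (pickup(E)): towers=[A; B; C; D] holding=E
step 4 (stack(E, A)): towers=[A/E; B; C; D] holding=-
step 5 (pickup(D)): towers=[A/E; B; C] holding=D
step 6 (stack(D, E)): towers=[A/E/D; B; C] holding=-
goal check: towers=[A/E/D; B; C] holding=- — reached (length 6, optimal by BFS)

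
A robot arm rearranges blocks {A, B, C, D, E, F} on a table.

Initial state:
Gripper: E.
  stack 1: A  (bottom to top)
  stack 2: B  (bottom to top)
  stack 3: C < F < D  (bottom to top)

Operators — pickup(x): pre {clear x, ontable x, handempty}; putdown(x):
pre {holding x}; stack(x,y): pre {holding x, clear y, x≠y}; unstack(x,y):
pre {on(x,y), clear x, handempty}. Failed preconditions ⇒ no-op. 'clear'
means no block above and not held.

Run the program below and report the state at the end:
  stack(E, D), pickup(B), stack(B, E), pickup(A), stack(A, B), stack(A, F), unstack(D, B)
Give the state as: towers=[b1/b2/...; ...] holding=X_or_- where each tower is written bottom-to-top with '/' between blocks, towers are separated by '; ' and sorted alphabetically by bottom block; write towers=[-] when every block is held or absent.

step 1 (stack(E, D)): towers=[A; B; C/F/D/E] holding=-
step 2 (pickup(B)): towers=[A; C/F/D/E] holding=B
step 3 (stack(B, E)): towers=[A; C/F/D/E/B] holding=-
step 4 (pickup(A)): towers=[C/F/D/E/B] holding=A
step 5 (stack(A, B)): towers=[C/F/D/E/B/A] holding=-
step 6 (stack(A, F)) [no-op]: towers=[C/F/D/E/B/A] holding=-
step 7 (unstack(D, B)) [no-op]: towers=[C/F/D/E/B/A] holding=-

towers=[C/F/D/E/B/A] holding=-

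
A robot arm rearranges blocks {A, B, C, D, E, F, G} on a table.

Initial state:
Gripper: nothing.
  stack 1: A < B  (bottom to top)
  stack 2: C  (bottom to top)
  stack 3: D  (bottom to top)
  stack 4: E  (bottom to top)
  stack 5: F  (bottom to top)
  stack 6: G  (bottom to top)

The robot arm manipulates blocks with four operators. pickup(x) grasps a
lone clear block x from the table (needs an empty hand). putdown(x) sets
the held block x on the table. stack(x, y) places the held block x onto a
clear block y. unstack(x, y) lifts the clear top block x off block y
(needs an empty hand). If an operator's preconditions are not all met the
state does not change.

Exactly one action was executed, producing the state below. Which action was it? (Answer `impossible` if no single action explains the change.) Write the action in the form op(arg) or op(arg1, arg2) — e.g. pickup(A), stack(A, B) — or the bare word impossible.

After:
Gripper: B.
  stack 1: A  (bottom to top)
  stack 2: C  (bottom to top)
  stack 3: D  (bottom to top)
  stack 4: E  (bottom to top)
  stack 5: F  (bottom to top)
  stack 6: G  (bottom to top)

target: towers=[A; C; D; E; F; G] holding=B
     unstack(B, A) → towers=[A; C; D; E; F; G] holding=B  ← match
         pickup(F) → towers=[A/B; C; D; E; G] holding=F
         pickup(G) → towers=[A/B; C; D; E; F] holding=G
         pickup(D) → towers=[A/B; C; E; F; G] holding=D
         pickup(E) → towers=[A/B; C; D; F; G] holding=E
         pickup(C) → towers=[A/B; D; E; F; G] holding=C

unstack(B, A)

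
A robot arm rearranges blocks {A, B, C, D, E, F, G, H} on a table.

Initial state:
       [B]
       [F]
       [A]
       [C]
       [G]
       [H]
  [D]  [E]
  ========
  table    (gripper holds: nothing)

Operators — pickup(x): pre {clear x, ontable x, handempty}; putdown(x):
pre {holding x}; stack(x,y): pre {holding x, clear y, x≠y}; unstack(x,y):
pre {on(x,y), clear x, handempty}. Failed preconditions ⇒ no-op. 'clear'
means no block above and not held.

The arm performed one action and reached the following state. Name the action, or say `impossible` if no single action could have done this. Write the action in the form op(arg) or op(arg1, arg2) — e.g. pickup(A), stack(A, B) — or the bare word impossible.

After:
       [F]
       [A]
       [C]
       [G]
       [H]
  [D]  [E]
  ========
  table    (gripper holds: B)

unstack(B, F)

target: towers=[D; E/H/G/C/A/F] holding=B
     unstack(B, F) → towers=[D; E/H/G/C/A/F] holding=B  ← match
         pickup(D) → towers=[E/H/G/C/A/F/B] holding=D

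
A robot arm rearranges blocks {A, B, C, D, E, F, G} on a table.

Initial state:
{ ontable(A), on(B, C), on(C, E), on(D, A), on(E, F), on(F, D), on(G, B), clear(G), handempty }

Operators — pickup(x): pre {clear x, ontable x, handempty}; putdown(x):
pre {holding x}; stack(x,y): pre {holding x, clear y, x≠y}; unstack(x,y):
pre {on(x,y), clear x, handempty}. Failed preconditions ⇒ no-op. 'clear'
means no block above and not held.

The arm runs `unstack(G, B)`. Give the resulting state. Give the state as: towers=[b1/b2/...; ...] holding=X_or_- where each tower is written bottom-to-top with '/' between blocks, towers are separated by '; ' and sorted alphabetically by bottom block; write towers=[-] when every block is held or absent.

towers=[A/D/F/E/C/B] holding=G

before: towers=[A/D/F/E/C/B/G] holding=-
pre[unstack(G, B)]: on(G,B) ok, clear(G) ok, handempty ok
all met → apply unstack(G, B)
after:  towers=[A/D/F/E/C/B] holding=G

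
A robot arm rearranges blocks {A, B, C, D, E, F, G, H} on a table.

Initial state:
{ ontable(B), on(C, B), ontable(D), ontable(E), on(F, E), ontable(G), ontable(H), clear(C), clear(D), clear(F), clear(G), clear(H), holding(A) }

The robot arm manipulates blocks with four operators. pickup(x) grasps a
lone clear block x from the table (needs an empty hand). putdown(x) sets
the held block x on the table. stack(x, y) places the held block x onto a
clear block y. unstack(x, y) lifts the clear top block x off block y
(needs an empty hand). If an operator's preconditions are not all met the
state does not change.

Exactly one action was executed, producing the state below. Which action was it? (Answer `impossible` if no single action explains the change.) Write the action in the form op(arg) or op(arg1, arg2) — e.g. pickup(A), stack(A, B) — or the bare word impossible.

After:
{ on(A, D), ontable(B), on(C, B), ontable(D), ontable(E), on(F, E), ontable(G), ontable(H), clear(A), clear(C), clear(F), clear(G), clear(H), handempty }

stack(A, D)

target: towers=[B/C; D/A; E/F; G; H] holding=-
        putdown(A) → towers=[A; B/C; D; E/F; G; H] holding=-
       stack(A, G) → towers=[B/C; D; E/F; G/A; H] holding=-
       stack(A, H) → towers=[B/C; D; E/F; G; H/A] holding=-
       stack(A, F) → towers=[B/C; D; E/F/A; G; H] holding=-
       stack(A, D) → towers=[B/C; D/A; E/F; G; H] holding=-  ← match
       stack(A, C) → towers=[B/C/A; D; E/F; G; H] holding=-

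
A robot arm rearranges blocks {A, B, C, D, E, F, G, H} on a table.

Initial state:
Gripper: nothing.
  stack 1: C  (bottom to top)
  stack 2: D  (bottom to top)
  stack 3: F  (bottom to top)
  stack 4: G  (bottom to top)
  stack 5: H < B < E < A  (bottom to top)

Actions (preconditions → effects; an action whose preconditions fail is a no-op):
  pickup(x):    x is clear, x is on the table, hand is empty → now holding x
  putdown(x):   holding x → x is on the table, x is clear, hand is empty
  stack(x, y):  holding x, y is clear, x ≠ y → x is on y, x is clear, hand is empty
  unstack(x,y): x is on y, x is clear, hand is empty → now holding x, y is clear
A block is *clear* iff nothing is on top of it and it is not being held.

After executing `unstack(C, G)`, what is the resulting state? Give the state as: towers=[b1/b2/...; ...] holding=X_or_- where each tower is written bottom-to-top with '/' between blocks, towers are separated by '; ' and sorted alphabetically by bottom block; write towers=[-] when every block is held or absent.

towers=[C; D; F; G; H/B/E/A] holding=-

before: towers=[C; D; F; G; H/B/E/A] holding=-
pre[unstack(C, G)]: on(C,G) ✗, clear(C) ✓, handempty ✓
on(C,G) unmet → unstack(C, G) is a no-op
after:  towers=[C; D; F; G; H/B/E/A] holding=-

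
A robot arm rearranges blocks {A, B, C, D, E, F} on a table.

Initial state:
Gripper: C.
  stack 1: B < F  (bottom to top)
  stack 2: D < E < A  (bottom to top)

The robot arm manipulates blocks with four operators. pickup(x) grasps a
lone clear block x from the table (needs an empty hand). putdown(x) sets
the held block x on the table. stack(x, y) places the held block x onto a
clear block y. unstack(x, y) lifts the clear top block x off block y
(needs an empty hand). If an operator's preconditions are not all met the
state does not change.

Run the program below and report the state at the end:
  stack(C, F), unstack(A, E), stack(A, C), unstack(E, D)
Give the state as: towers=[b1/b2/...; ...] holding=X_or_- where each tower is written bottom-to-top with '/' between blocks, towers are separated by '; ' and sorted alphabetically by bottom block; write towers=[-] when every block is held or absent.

step 1 (stack(C, F)): towers=[B/F/C; D/E/A] holding=-
step 2 (unstack(A, E)): towers=[B/F/C; D/E] holding=A
step 3 (stack(A, C)): towers=[B/F/C/A; D/E] holding=-
step 4 (unstack(E, D)): towers=[B/F/C/A; D] holding=E

towers=[B/F/C/A; D] holding=E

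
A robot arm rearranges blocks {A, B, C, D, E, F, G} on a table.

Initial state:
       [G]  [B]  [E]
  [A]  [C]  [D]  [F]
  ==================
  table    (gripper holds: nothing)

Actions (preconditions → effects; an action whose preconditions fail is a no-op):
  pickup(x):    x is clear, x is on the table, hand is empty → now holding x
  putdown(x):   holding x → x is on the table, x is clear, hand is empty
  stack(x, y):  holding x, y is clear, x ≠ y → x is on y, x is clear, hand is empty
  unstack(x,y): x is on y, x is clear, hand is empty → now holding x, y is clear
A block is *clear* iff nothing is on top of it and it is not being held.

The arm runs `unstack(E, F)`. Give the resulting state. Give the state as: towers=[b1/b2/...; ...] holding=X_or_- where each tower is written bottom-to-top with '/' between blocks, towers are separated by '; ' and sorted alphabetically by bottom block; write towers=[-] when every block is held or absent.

towers=[A; C/G; D/B; F] holding=E

before: towers=[A; C/G; D/B; F/E] holding=-
pre[unstack(E, F)]: on(E,F) yes, clear(E) yes, handempty yes
all met → apply unstack(E, F)
after:  towers=[A; C/G; D/B; F] holding=E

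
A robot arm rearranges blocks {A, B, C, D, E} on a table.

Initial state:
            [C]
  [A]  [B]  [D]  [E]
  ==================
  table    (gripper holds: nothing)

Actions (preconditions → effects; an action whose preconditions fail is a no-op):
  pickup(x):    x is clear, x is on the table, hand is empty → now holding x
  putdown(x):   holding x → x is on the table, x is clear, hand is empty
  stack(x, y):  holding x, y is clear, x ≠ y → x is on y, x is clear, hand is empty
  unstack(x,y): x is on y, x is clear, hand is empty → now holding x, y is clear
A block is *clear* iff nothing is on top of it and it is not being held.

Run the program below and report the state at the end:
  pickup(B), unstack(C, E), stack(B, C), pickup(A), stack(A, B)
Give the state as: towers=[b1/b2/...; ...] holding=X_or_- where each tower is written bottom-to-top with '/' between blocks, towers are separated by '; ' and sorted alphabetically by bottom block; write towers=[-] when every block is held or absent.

step 1 (pickup(B)): towers=[A; D/C; E] holding=B
step 2 (unstack(C, E)) [no-op]: towers=[A; D/C; E] holding=B
step 3 (stack(B, C)): towers=[A; D/C/B; E] holding=-
step 4 (pickup(A)): towers=[D/C/B; E] holding=A
step 5 (stack(A, B)): towers=[D/C/B/A; E] holding=-

towers=[D/C/B/A; E] holding=-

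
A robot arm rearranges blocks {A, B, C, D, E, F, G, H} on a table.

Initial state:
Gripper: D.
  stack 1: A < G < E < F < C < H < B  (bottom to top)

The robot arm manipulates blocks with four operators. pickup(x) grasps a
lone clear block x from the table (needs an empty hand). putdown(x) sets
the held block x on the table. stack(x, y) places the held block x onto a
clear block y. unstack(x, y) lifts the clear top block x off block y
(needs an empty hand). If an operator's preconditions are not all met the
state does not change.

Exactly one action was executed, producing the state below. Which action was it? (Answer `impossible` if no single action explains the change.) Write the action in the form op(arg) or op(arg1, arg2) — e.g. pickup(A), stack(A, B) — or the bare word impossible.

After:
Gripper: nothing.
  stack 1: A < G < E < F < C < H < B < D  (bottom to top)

target: towers=[A/G/E/F/C/H/B/D] holding=-
        putdown(D) → towers=[A/G/E/F/C/H/B; D] holding=-
       stack(D, B) → towers=[A/G/E/F/C/H/B/D] holding=-  ← match

stack(D, B)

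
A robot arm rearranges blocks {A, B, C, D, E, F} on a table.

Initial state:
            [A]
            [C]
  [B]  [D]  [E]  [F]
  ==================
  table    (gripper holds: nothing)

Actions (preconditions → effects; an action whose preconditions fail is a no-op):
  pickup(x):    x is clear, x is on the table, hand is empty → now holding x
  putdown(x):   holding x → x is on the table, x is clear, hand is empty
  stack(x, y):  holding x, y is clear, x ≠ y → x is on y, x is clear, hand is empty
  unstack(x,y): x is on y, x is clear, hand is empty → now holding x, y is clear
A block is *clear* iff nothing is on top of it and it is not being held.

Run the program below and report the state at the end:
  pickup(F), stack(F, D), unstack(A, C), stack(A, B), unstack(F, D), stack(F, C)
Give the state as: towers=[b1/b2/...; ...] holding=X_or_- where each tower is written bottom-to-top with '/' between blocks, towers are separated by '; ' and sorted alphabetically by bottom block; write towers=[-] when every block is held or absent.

towers=[B/A; D; E/C/F] holding=-

step 1 (pickup(F)): towers=[B; D; E/C/A] holding=F
step 2 (stack(F, D)): towers=[B; D/F; E/C/A] holding=-
step 3 (unstack(A, C)): towers=[B; D/F; E/C] holding=A
step 4 (stack(A, B)): towers=[B/A; D/F; E/C] holding=-
step 5 (unstack(F, D)): towers=[B/A; D; E/C] holding=F
step 6 (stack(F, C)): towers=[B/A; D; E/C/F] holding=-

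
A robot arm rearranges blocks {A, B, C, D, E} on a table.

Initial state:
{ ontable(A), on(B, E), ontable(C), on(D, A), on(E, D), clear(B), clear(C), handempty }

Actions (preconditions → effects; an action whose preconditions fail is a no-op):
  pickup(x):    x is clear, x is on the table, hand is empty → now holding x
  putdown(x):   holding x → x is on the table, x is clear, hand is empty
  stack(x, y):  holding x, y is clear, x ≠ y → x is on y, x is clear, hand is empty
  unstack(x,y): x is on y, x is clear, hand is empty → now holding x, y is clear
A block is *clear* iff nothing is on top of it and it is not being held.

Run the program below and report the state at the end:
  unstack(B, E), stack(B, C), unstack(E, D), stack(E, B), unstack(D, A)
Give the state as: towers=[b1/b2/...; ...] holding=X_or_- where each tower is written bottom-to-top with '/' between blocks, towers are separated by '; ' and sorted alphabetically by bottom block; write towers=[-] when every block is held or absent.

towers=[A; C/B/E] holding=D

step 1 (unstack(B, E)): towers=[A/D/E; C] holding=B
step 2 (stack(B, C)): towers=[A/D/E; C/B] holding=-
step 3 (unstack(E, D)): towers=[A/D; C/B] holding=E
step 4 (stack(E, B)): towers=[A/D; C/B/E] holding=-
step 5 (unstack(D, A)): towers=[A; C/B/E] holding=D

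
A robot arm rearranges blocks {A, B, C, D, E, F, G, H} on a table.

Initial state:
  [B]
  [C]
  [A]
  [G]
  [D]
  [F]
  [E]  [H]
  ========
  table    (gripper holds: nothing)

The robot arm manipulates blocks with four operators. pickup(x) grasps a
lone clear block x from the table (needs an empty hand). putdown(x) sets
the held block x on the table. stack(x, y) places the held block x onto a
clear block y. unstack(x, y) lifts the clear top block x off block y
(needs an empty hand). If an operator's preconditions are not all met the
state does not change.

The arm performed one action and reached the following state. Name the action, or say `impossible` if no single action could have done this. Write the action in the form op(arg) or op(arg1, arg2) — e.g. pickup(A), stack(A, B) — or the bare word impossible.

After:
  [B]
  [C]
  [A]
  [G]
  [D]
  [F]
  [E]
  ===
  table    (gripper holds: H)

pickup(H)

target: towers=[E/F/D/G/A/C/B] holding=H
         pickup(H) → towers=[E/F/D/G/A/C/B] holding=H  ← match
     unstack(B, C) → towers=[E/F/D/G/A/C; H] holding=B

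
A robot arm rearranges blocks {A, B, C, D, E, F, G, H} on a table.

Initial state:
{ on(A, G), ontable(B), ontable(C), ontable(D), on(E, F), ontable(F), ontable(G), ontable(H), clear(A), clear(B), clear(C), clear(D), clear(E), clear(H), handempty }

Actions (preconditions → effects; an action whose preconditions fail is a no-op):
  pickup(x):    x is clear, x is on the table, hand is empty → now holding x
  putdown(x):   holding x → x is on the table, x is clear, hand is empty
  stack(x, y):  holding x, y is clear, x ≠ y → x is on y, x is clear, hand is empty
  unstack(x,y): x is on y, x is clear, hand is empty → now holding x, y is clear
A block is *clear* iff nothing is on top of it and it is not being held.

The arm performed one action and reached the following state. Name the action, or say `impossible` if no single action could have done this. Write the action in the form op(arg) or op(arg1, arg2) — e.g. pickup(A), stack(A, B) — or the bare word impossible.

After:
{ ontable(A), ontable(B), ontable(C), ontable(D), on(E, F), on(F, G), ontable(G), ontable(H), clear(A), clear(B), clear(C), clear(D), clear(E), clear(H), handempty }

target: towers=[A; B; C; D; G/F/E; H] holding=-
     unstack(A, G) → towers=[B; C; D; F/E; G; H] holding=A
     unstack(E, F) → towers=[B; C; D; F; G/A; H] holding=E
         pickup(H) → towers=[B; C; D; F/E; G/A] holding=H
         pickup(B) → towers=[C; D; F/E; G/A; H] holding=B
         pickup(D) → towers=[B; C; F/E; G/A; H] holding=D
         pickup(C) → towers=[B; D; F/E; G/A; H] holding=C
none of the 6 applicable actions match → impossible

impossible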